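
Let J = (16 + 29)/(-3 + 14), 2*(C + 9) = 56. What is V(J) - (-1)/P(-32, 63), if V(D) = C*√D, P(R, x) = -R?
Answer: 1/32 + 57*√55/11 ≈ 38.461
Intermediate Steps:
C = 19 (C = -9 + (½)*56 = -9 + 28 = 19)
J = 45/11 ≈ 4.0909
V(D) = 19*√D
V(J) - (-1)/P(-32, 63) = 19*√(45/11) - (-1)/((-1*(-32))) = 19*(3*√55/11) - (-1)/32 = 57*√55/11 - (-1)/32 = 57*√55/11 - 1*(-1/32) = 57*√55/11 + 1/32 = 1/32 + 57*√55/11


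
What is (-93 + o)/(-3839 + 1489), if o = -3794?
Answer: 3887/2350 ≈ 1.6540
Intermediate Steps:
(-93 + o)/(-3839 + 1489) = (-93 - 3794)/(-3839 + 1489) = -3887/(-2350) = -3887*(-1/2350) = 3887/2350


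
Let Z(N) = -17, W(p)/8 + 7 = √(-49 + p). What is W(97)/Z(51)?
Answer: 56/17 - 32*√3/17 ≈ 0.033787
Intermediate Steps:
W(p) = -56 + 8*√(-49 + p)
W(97)/Z(51) = (-56 + 8*√(-49 + 97))/(-17) = (-56 + 8*√48)*(-1/17) = (-56 + 8*(4*√3))*(-1/17) = (-56 + 32*√3)*(-1/17) = 56/17 - 32*√3/17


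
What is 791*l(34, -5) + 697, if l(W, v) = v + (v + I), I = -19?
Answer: -22242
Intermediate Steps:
l(W, v) = -19 + 2*v (l(W, v) = v + (v - 19) = v + (-19 + v) = -19 + 2*v)
791*l(34, -5) + 697 = 791*(-19 + 2*(-5)) + 697 = 791*(-19 - 10) + 697 = 791*(-29) + 697 = -22939 + 697 = -22242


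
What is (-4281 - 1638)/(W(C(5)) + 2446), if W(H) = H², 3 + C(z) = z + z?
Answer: -5919/2495 ≈ -2.3723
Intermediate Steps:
C(z) = -3 + 2*z (C(z) = -3 + (z + z) = -3 + 2*z)
(-4281 - 1638)/(W(C(5)) + 2446) = (-4281 - 1638)/((-3 + 2*5)² + 2446) = -5919/((-3 + 10)² + 2446) = -5919/(7² + 2446) = -5919/(49 + 2446) = -5919/2495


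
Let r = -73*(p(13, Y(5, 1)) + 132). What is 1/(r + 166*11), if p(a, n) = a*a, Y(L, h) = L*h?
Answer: -1/20147 ≈ -4.9635e-5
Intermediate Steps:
p(a, n) = a**2
r = -21973 (r = -73*(13**2 + 132) = -73*(169 + 132) = -73*301 = -21973)
1/(r + 166*11) = 1/(-21973 + 166*11) = 1/(-21973 + 1826) = 1/(-20147) = -1/20147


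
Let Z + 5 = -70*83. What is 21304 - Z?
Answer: 27119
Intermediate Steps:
Z = -5815 (Z = -5 - 70*83 = -5 - 5810 = -5815)
21304 - Z = 21304 - 1*(-5815) = 21304 + 5815 = 27119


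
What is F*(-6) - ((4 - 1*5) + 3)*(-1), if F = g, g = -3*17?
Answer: 308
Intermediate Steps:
g = -51
F = -51
F*(-6) - ((4 - 1*5) + 3)*(-1) = -51*(-6) - ((4 - 1*5) + 3)*(-1) = 306 - ((4 - 5) + 3)*(-1) = 306 - (-1 + 3)*(-1) = 306 - 2*(-1) = 306 - 1*(-2) = 306 + 2 = 308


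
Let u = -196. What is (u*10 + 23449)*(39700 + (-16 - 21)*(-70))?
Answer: 908769810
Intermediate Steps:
(u*10 + 23449)*(39700 + (-16 - 21)*(-70)) = (-196*10 + 23449)*(39700 + (-16 - 21)*(-70)) = (-1960 + 23449)*(39700 - 37*(-70)) = 21489*(39700 + 2590) = 21489*42290 = 908769810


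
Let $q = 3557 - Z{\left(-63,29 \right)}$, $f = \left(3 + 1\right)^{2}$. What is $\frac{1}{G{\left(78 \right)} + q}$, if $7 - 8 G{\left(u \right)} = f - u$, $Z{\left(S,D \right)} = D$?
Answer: $\frac{8}{28293} \approx 0.00028276$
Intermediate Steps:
$f = 16$ ($f = 4^{2} = 16$)
$G{\left(u \right)} = - \frac{9}{8} + \frac{u}{8}$ ($G{\left(u \right)} = \frac{7}{8} - \frac{16 - u}{8} = \frac{7}{8} + \left(-2 + \frac{u}{8}\right) = - \frac{9}{8} + \frac{u}{8}$)
$q = 3528$ ($q = 3557 - 29 = 3528$)
$\frac{1}{G{\left(78 \right)} + q} = \frac{1}{\left(- \frac{9}{8} + \frac{1}{8} \cdot 78\right) + 3528} = \frac{1}{\left(- \frac{9}{8} + \frac{39}{4}\right) + 3528} = \frac{1}{\frac{69}{8} + 3528} = \frac{1}{\frac{28293}{8}} = \frac{8}{28293}$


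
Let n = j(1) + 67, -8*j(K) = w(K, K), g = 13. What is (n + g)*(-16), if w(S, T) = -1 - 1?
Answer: -1284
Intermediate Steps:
w(S, T) = -2
j(K) = ¼ (j(K) = -⅛*(-2) = ¼)
n = 269/4 (n = ¼ + 67 = 269/4 ≈ 67.250)
(n + g)*(-16) = (269/4 + 13)*(-16) = (321/4)*(-16) = -1284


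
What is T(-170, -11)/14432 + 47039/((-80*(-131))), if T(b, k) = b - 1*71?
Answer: 42271323/9452960 ≈ 4.4718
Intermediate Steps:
T(b, k) = -71 + b (T(b, k) = b - 71 = -71 + b)
T(-170, -11)/14432 + 47039/((-80*(-131))) = (-71 - 170)/14432 + 47039/((-80*(-131))) = -241*1/14432 + 47039/10480 = -241/14432 + 47039*(1/10480) = -241/14432 + 47039/10480 = 42271323/9452960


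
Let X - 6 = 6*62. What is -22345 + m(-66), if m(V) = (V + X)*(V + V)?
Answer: -63529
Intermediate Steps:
X = 378 (X = 6 + 6*62 = 6 + 372 = 378)
m(V) = 2*V*(378 + V) (m(V) = (V + 378)*(V + V) = (378 + V)*(2*V) = 2*V*(378 + V))
-22345 + m(-66) = -22345 + 2*(-66)*(378 - 66) = -22345 + 2*(-66)*312 = -22345 - 41184 = -63529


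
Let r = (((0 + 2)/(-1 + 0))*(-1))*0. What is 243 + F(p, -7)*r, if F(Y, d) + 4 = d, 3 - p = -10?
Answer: 243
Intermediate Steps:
p = 13 (p = 3 - 1*(-10) = 3 + 10 = 13)
F(Y, d) = -4 + d
r = 0 (r = ((2/(-1))*(-1))*0 = ((2*(-1))*(-1))*0 = -2*(-1)*0 = 2*0 = 0)
243 + F(p, -7)*r = 243 + (-4 - 7)*0 = 243 - 11*0 = 243 + 0 = 243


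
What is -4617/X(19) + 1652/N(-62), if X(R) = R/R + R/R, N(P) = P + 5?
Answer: -266473/114 ≈ -2337.5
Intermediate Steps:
N(P) = 5 + P
X(R) = 2 (X(R) = 1 + 1 = 2)
-4617/X(19) + 1652/N(-62) = -4617/2 + 1652/(5 - 62) = -4617*½ + 1652/(-57) = -4617/2 + 1652*(-1/57) = -4617/2 - 1652/57 = -266473/114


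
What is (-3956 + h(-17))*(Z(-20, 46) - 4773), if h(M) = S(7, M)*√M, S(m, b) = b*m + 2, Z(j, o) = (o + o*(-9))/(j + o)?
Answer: 246193748/13 + 560097*I*√17 ≈ 1.8938e+7 + 2.3093e+6*I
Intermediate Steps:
Z(j, o) = -8*o/(j + o) (Z(j, o) = (o - 9*o)/(j + o) = (-8*o)/(j + o) = -8*o/(j + o))
S(m, b) = 2 + b*m
h(M) = √M*(2 + 7*M) (h(M) = (2 + M*7)*√M = (2 + 7*M)*√M = √M*(2 + 7*M))
(-3956 + h(-17))*(Z(-20, 46) - 4773) = (-3956 + √(-17)*(2 + 7*(-17)))*(-8*46/(-20 + 46) - 4773) = (-3956 + (I*√17)*(2 - 119))*(-8*46/26 - 4773) = (-3956 + (I*√17)*(-117))*(-8*46*1/26 - 4773) = (-3956 - 117*I*√17)*(-184/13 - 4773) = (-3956 - 117*I*√17)*(-62233/13) = 246193748/13 + 560097*I*√17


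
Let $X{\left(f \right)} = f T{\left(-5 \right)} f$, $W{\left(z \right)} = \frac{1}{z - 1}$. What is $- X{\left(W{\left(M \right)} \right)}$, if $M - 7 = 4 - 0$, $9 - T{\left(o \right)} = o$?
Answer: $- \frac{7}{50} \approx -0.14$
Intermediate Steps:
$T{\left(o \right)} = 9 - o$
$M = 11$ ($M = 7 + \left(4 - 0\right) = 7 + \left(4 + 0\right) = 7 + 4 = 11$)
$W{\left(z \right)} = \frac{1}{-1 + z}$
$X{\left(f \right)} = 14 f^{2}$ ($X{\left(f \right)} = f \left(9 - -5\right) f = f \left(9 + 5\right) f = f 14 f = 14 f f = 14 f^{2}$)
$- X{\left(W{\left(M \right)} \right)} = - 14 \left(\frac{1}{-1 + 11}\right)^{2} = - 14 \left(\frac{1}{10}\right)^{2} = - \frac{14}{100} = \left(-1\right) \frac{7}{50} = - \frac{7}{50}$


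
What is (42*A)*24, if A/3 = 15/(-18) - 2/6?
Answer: -3528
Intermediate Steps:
A = -7/2 (A = 3*(15/(-18) - 2/6) = 3*(15*(-1/18) - 2*1/6) = 3*(-5/6 - 1/3) = 3*(-7/6) = -7/2 ≈ -3.5000)
(42*A)*24 = (42*(-7/2))*24 = -147*24 = -3528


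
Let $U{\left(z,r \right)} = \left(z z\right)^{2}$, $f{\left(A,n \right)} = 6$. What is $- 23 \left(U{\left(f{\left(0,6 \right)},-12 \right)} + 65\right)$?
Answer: $-31303$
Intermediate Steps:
$U{\left(z,r \right)} = z^{4}$ ($U{\left(z,r \right)} = \left(z^{2}\right)^{2} = z^{4}$)
$- 23 \left(U{\left(f{\left(0,6 \right)},-12 \right)} + 65\right) = - 23 \left(6^{4} + 65\right) = - 23 \left(1296 + 65\right) = \left(-23\right) 1361 = -31303$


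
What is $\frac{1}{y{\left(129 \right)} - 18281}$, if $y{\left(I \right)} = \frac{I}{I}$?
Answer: $- \frac{1}{18280} \approx -5.4705 \cdot 10^{-5}$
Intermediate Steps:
$y{\left(I \right)} = 1$
$\frac{1}{y{\left(129 \right)} - 18281} = \frac{1}{1 - 18281} = \frac{1}{-18280} = - \frac{1}{18280}$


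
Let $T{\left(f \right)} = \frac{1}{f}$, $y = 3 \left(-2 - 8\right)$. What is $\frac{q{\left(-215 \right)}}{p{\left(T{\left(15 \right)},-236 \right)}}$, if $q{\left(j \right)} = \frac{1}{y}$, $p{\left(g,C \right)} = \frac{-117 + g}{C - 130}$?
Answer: $- \frac{183}{1754} \approx -0.10433$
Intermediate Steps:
$y = -30$ ($y = 3 \left(-10\right) = -30$)
$p{\left(g,C \right)} = \frac{-117 + g}{-130 + C}$
$q{\left(j \right)} = - \frac{1}{30}$ ($q{\left(j \right)} = \frac{1}{-30} = - \frac{1}{30}$)
$\frac{q{\left(-215 \right)}}{p{\left(T{\left(15 \right)},-236 \right)}} = - \frac{1}{30 \frac{-117 + \frac{1}{15}}{-130 - 236}} = - \frac{1}{30 \frac{-117 + \frac{1}{15}}{-366}} = - \frac{1}{30 \left(\left(- \frac{1}{366}\right) \left(- \frac{1754}{15}\right)\right)} = - \frac{1}{30 \cdot \frac{877}{2745}} = \left(- \frac{1}{30}\right) \frac{2745}{877} = - \frac{183}{1754}$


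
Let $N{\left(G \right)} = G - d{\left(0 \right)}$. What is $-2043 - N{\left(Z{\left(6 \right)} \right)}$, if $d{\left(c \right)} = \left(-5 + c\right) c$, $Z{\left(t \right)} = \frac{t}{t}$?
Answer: $-2044$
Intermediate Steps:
$Z{\left(t \right)} = 1$
$d{\left(c \right)} = c \left(-5 + c\right)$
$N{\left(G \right)} = G$ ($N{\left(G \right)} = G - 0 \left(-5 + 0\right) = G - 0 \left(-5\right) = G - 0 = G + 0 = G$)
$-2043 - N{\left(Z{\left(6 \right)} \right)} = -2043 - 1 = -2044$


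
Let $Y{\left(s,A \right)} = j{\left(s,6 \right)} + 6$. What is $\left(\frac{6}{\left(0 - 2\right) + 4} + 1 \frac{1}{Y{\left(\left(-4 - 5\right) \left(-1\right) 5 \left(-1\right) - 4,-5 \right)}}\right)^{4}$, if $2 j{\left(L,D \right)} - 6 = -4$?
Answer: $\frac{234256}{2401} \approx 97.566$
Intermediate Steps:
$j{\left(L,D \right)} = 1$ ($j{\left(L,D \right)} = 3 + \frac{1}{2} \left(-4\right) = 3 - 2 = 1$)
$Y{\left(s,A \right)} = 7$ ($Y{\left(s,A \right)} = 1 + 6 = 7$)
$\left(\frac{6}{\left(0 - 2\right) + 4} + 1 \frac{1}{Y{\left(\left(-4 - 5\right) \left(-1\right) 5 \left(-1\right) - 4,-5 \right)}}\right)^{4} = \left(\frac{6}{\left(0 - 2\right) + 4} + 1 \cdot \frac{1}{7}\right)^{4} = \left(\frac{6}{-2 + 4} + 1 \cdot \frac{1}{7}\right)^{4} = \left(\frac{6}{2} + \frac{1}{7}\right)^{4} = \left(6 \cdot \frac{1}{2} + \frac{1}{7}\right)^{4} = \left(3 + \frac{1}{7}\right)^{4} = \left(\frac{22}{7}\right)^{4} = \frac{234256}{2401}$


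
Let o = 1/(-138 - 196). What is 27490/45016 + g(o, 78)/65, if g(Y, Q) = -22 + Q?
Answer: 2153873/1463020 ≈ 1.4722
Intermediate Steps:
o = -1/334 (o = 1/(-334) = -1/334 ≈ -0.0029940)
27490/45016 + g(o, 78)/65 = 27490/45016 + (-22 + 78)/65 = 27490*(1/45016) + 56*(1/65) = 13745/22508 + 56/65 = 2153873/1463020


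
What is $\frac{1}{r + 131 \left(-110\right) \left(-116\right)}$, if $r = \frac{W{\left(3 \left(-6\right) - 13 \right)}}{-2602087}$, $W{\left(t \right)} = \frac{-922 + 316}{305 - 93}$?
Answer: $\frac{275821222}{461051721846623} \approx 5.9824 \cdot 10^{-7}$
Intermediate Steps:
$W{\left(t \right)} = - \frac{303}{106}$ ($W{\left(t \right)} = - \frac{606}{212} = \left(-606\right) \frac{1}{212} = - \frac{303}{106}$)
$r = \frac{303}{275821222}$ ($r = - \frac{303}{106 \left(-2602087\right)} = \left(- \frac{303}{106}\right) \left(- \frac{1}{2602087}\right) = \frac{303}{275821222} \approx 1.0985 \cdot 10^{-6}$)
$\frac{1}{r + 131 \left(-110\right) \left(-116\right)} = \frac{1}{\frac{303}{275821222} + 131 \left(-110\right) \left(-116\right)} = \frac{1}{\frac{303}{275821222} - -1671560} = \frac{1}{\frac{303}{275821222} + 1671560} = \frac{1}{\frac{461051721846623}{275821222}} = \frac{275821222}{461051721846623}$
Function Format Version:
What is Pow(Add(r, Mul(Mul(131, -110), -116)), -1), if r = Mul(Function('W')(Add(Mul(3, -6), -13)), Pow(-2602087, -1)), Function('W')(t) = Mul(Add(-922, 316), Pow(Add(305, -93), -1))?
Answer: Rational(275821222, 461051721846623) ≈ 5.9824e-7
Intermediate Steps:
Function('W')(t) = Rational(-303, 106) (Function('W')(t) = Mul(-606, Pow(212, -1)) = Mul(-606, Rational(1, 212)) = Rational(-303, 106))
r = Rational(303, 275821222) (r = Mul(Rational(-303, 106), Pow(-2602087, -1)) = Mul(Rational(-303, 106), Rational(-1, 2602087)) = Rational(303, 275821222) ≈ 1.0985e-6)
Pow(Add(r, Mul(Mul(131, -110), -116)), -1) = Pow(Add(Rational(303, 275821222), Mul(Mul(131, -110), -116)), -1) = Pow(Add(Rational(303, 275821222), Mul(-14410, -116)), -1) = Pow(Add(Rational(303, 275821222), 1671560), -1) = Pow(Rational(461051721846623, 275821222), -1) = Rational(275821222, 461051721846623)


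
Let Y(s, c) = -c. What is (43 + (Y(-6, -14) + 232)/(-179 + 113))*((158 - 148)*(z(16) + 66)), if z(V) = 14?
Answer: 345600/11 ≈ 31418.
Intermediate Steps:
(43 + (Y(-6, -14) + 232)/(-179 + 113))*((158 - 148)*(z(16) + 66)) = (43 + (-1*(-14) + 232)/(-179 + 113))*((158 - 148)*(14 + 66)) = (43 + (14 + 232)/(-66))*(10*80) = (43 + 246*(-1/66))*800 = (43 - 41/11)*800 = (432/11)*800 = 345600/11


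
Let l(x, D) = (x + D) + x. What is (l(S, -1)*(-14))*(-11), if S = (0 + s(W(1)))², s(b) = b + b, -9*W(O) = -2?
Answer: -7546/81 ≈ -93.161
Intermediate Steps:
W(O) = 2/9 (W(O) = -⅑*(-2) = 2/9)
s(b) = 2*b
S = 16/81 (S = (0 + 2*(2/9))² = (0 + 4/9)² = (4/9)² = 16/81 ≈ 0.19753)
l(x, D) = D + 2*x (l(x, D) = (D + x) + x = D + 2*x)
(l(S, -1)*(-14))*(-11) = ((-1 + 2*(16/81))*(-14))*(-11) = ((-1 + 32/81)*(-14))*(-11) = -49/81*(-14)*(-11) = (686/81)*(-11) = -7546/81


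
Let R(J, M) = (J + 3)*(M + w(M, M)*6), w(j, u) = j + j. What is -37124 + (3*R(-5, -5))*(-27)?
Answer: -47654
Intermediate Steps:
w(j, u) = 2*j
R(J, M) = 13*M*(3 + J) (R(J, M) = (J + 3)*(M + (2*M)*6) = (3 + J)*(M + 12*M) = (3 + J)*(13*M) = 13*M*(3 + J))
-37124 + (3*R(-5, -5))*(-27) = -37124 + (3*(13*(-5)*(3 - 5)))*(-27) = -37124 + (3*(13*(-5)*(-2)))*(-27) = -37124 + (3*130)*(-27) = -37124 + 390*(-27) = -37124 - 10530 = -47654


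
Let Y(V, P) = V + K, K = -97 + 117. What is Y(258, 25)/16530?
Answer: 139/8265 ≈ 0.016818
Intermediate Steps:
K = 20
Y(V, P) = 20 + V (Y(V, P) = V + 20 = 20 + V)
Y(258, 25)/16530 = (20 + 258)/16530 = 278*(1/16530) = 139/8265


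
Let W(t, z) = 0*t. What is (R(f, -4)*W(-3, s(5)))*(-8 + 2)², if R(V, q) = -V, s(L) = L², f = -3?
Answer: 0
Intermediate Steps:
W(t, z) = 0
(R(f, -4)*W(-3, s(5)))*(-8 + 2)² = (-1*(-3)*0)*(-8 + 2)² = (3*0)*(-6)² = 0*36 = 0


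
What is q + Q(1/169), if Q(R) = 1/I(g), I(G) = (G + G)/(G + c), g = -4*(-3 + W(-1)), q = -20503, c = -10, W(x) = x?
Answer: -328045/16 ≈ -20503.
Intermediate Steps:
g = 16 (g = -4*(-3 - 1) = -4*(-4) = 16)
I(G) = 2*G/(-10 + G) (I(G) = (G + G)/(G - 10) = (2*G)/(-10 + G) = 2*G/(-10 + G))
Q(R) = 3/16 (Q(R) = 1/(2*16/(-10 + 16)) = 1/(2*16/6) = 1/(2*16*(⅙)) = 1/(16/3) = 3/16)
q + Q(1/169) = -20503 + 3/16 = -328045/16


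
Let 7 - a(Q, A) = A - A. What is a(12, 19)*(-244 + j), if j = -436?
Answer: -4760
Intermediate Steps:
a(Q, A) = 7 (a(Q, A) = 7 - (A - A) = 7 - 1*0 = 7 + 0 = 7)
a(12, 19)*(-244 + j) = 7*(-244 - 436) = 7*(-680) = -4760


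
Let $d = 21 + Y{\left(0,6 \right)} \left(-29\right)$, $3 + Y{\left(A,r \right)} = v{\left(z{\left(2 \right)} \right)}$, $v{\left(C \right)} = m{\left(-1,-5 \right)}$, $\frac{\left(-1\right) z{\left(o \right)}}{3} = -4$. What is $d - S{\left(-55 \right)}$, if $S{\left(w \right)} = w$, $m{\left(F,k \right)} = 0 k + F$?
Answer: $192$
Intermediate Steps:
$z{\left(o \right)} = 12$ ($z{\left(o \right)} = \left(-3\right) \left(-4\right) = 12$)
$m{\left(F,k \right)} = F$ ($m{\left(F,k \right)} = 0 + F = F$)
$v{\left(C \right)} = -1$
$Y{\left(A,r \right)} = -4$ ($Y{\left(A,r \right)} = -3 - 1 = -4$)
$d = 137$ ($d = 21 - -116 = 21 + 116 = 137$)
$d - S{\left(-55 \right)} = 137 - -55 = 137 + 55 = 192$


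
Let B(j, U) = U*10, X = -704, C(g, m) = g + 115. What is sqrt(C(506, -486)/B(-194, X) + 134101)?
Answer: sqrt(103847746090)/880 ≈ 366.20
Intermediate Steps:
C(g, m) = 115 + g
B(j, U) = 10*U
sqrt(C(506, -486)/B(-194, X) + 134101) = sqrt((115 + 506)/((10*(-704))) + 134101) = sqrt(621/(-7040) + 134101) = sqrt(621*(-1/7040) + 134101) = sqrt(-621/7040 + 134101) = sqrt(944070419/7040) = sqrt(103847746090)/880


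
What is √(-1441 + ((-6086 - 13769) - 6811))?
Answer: 9*I*√347 ≈ 167.65*I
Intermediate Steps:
√(-1441 + ((-6086 - 13769) - 6811)) = √(-1441 + (-19855 - 6811)) = √(-1441 - 26666) = √(-28107) = 9*I*√347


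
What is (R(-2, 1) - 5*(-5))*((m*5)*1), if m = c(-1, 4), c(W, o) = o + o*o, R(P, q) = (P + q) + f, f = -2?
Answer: 2200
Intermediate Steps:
R(P, q) = -2 + P + q (R(P, q) = (P + q) - 2 = -2 + P + q)
c(W, o) = o + o²
m = 20 (m = 4*(1 + 4) = 4*5 = 20)
(R(-2, 1) - 5*(-5))*((m*5)*1) = ((-2 - 2 + 1) - 5*(-5))*((20*5)*1) = (-3 + 25)*(100*1) = 22*100 = 2200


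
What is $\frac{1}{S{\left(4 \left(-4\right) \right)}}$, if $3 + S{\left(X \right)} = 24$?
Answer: $\frac{1}{21} \approx 0.047619$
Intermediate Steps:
$S{\left(X \right)} = 21$ ($S{\left(X \right)} = -3 + 24 = 21$)
$\frac{1}{S{\left(4 \left(-4\right) \right)}} = \frac{1}{21}$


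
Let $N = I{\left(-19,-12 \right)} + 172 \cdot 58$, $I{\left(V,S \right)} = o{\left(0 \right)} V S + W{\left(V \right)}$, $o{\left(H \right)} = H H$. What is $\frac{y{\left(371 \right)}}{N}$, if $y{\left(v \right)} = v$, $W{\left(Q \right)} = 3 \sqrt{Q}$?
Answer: $\frac{3701096}{99520747} - \frac{1113 i \sqrt{19}}{99520747} \approx 0.037189 - 4.8748 \cdot 10^{-5} i$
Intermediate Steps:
$o{\left(H \right)} = H^{2}$
$I{\left(V,S \right)} = 3 \sqrt{V}$ ($I{\left(V,S \right)} = 0^{2} V S + 3 \sqrt{V} = 0 V S + 3 \sqrt{V} = 0 S + 3 \sqrt{V} = 0 + 3 \sqrt{V} = 3 \sqrt{V}$)
$N = 9976 + 3 i \sqrt{19}$ ($N = 3 \sqrt{-19} + 172 \cdot 58 = 3 i \sqrt{19} + 9976 = 9976 + 3 i \sqrt{19} \approx 9976.0 + 13.077 i$)
$\frac{y{\left(371 \right)}}{N} = \frac{371}{9976 + 3 i \sqrt{19}}$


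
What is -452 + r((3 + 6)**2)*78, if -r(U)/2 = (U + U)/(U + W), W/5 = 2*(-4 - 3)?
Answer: -30244/11 ≈ -2749.5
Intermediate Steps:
W = -70 (W = 5*(2*(-4 - 3)) = 5*(2*(-7)) = 5*(-14) = -70)
r(U) = -4*U/(-70 + U) (r(U) = -2*(U + U)/(U - 70) = -2*2*U/(-70 + U) = -4*U/(-70 + U))
-452 + r((3 + 6)**2)*78 = -452 - 4*(3 + 6)**2/(-70 + (3 + 6)**2)*78 = -452 - 4*9**2/(-70 + 9**2)*78 = -452 - 4*81/(-70 + 81)*78 = -452 - 4*81/11*78 = -452 - 4*81*1/11*78 = -452 - 324/11*78 = -452 - 25272/11 = -30244/11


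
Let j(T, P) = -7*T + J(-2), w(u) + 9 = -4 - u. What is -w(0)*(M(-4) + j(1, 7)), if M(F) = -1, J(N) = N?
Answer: -130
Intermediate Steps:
w(u) = -13 - u (w(u) = -9 + (-4 - u) = -13 - u)
j(T, P) = -2 - 7*T (j(T, P) = -7*T - 2 = -2 - 7*T)
-w(0)*(M(-4) + j(1, 7)) = -(-13 - 1*0)*(-1 + (-2 - 7*1)) = -(-13 + 0)*(-1 + (-2 - 7)) = -(-13)*(-1 - 9) = -(-13)*(-10) = -1*130 = -130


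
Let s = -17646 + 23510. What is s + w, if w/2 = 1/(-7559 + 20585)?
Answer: 38192233/6513 ≈ 5864.0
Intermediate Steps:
s = 5864
w = 1/6513 (w = 2/(-7559 + 20585) = 2/13026 = 2*(1/13026) = 1/6513 ≈ 0.00015354)
s + w = 5864 + 1/6513 = 38192233/6513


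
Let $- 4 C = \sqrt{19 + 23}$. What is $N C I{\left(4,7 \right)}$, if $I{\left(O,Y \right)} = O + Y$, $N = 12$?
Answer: $- 33 \sqrt{42} \approx -213.86$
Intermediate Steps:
$C = - \frac{\sqrt{42}}{4}$ ($C = - \frac{\sqrt{19 + 23}}{4} = - \frac{\sqrt{42}}{4} \approx -1.6202$)
$N C I{\left(4,7 \right)} = 12 \left(- \frac{\sqrt{42}}{4}\right) \left(4 + 7\right) = - 3 \sqrt{42} \cdot 11 = - 33 \sqrt{42}$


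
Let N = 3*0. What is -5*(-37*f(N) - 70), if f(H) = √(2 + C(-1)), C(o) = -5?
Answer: 350 + 185*I*√3 ≈ 350.0 + 320.43*I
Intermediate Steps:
N = 0
f(H) = I*√3 (f(H) = √(2 - 5) = √(-3) = I*√3)
-5*(-37*f(N) - 70) = -5*(-37*I*√3 - 70) = -5*(-70 - 37*I*√3) = 350 + 185*I*√3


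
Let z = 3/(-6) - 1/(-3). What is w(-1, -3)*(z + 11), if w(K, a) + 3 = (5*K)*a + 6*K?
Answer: 65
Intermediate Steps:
w(K, a) = -3 + 6*K + 5*K*a (w(K, a) = -3 + ((5*K)*a + 6*K) = -3 + (5*K*a + 6*K) = -3 + (6*K + 5*K*a) = -3 + 6*K + 5*K*a)
z = -⅙ (z = 3*(-⅙) - 1*(-⅓) = -½ + ⅓ = -⅙ ≈ -0.16667)
w(-1, -3)*(z + 11) = (-3 + 6*(-1) + 5*(-1)*(-3))*(-⅙ + 11) = (-3 - 6 + 15)*(65/6) = 6*(65/6) = 65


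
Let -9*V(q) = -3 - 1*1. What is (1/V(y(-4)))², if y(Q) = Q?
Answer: 81/16 ≈ 5.0625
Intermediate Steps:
V(q) = 4/9 (V(q) = -(-3 - 1*1)/9 = -(-3 - 1)/9 = -⅑*(-4) = 4/9)
(1/V(y(-4)))² = (1/(4/9))² = (9/4)² = 81/16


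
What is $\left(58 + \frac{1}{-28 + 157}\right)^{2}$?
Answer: $\frac{55995289}{16641} \approx 3364.9$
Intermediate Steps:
$\left(58 + \frac{1}{-28 + 157}\right)^{2} = \left(58 + \frac{1}{129}\right)^{2} = \left(\frac{7483}{129}\right)^{2} = \frac{55995289}{16641}$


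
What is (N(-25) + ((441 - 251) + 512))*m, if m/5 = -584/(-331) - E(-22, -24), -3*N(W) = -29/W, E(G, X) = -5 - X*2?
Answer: -718224029/4965 ≈ -1.4466e+5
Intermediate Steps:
E(G, X) = -5 - 2*X
N(W) = 29/(3*W) (N(W) = -(-29)/(3*W) = 29/(3*W))
m = -68245/331 (m = 5*(-584/(-331) - (-5 - 2*(-24))) = 5*(-584*(-1/331) - (-5 + 48)) = 5*(584/331 - 1*43) = 5*(584/331 - 43) = 5*(-13649/331) = -68245/331 ≈ -206.18)
(N(-25) + ((441 - 251) + 512))*m = ((29/3)/(-25) + ((441 - 251) + 512))*(-68245/331) = ((29/3)*(-1/25) + (190 + 512))*(-68245/331) = (-29/75 + 702)*(-68245/331) = (52621/75)*(-68245/331) = -718224029/4965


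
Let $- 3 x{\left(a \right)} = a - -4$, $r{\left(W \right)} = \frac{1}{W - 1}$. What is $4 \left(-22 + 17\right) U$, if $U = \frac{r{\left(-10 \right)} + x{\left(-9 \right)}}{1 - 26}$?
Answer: $\frac{208}{165} \approx 1.2606$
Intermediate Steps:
$r{\left(W \right)} = \frac{1}{-1 + W}$
$x{\left(a \right)} = - \frac{4}{3} - \frac{a}{3}$ ($x{\left(a \right)} = - \frac{a - -4}{3} = - \frac{a + 4}{3} = - \frac{4 + a}{3} = - \frac{4}{3} - \frac{a}{3}$)
$U = - \frac{52}{825}$ ($U = \frac{\frac{1}{-1 - 10} - - \frac{5}{3}}{1 - 26} = \frac{\frac{1}{-11} + \left(- \frac{4}{3} + 3\right)}{-25} = \left(- \frac{1}{11} + \frac{5}{3}\right) \left(- \frac{1}{25}\right) = \frac{52}{33} \left(- \frac{1}{25}\right) = - \frac{52}{825} \approx -0.06303$)
$4 \left(-22 + 17\right) U = 4 \left(-22 + 17\right) \left(- \frac{52}{825}\right) = 4 \left(-5\right) \left(- \frac{52}{825}\right) = \left(-20\right) \left(- \frac{52}{825}\right) = \frac{208}{165}$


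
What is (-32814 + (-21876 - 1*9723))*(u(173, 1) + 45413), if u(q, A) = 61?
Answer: -2929116762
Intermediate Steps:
(-32814 + (-21876 - 1*9723))*(u(173, 1) + 45413) = (-32814 + (-21876 - 1*9723))*(61 + 45413) = (-32814 + (-21876 - 9723))*45474 = (-32814 - 31599)*45474 = -64413*45474 = -2929116762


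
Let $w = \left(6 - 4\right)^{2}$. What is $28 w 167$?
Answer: $18704$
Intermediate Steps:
$w = 4$ ($w = 2^{2} = 4$)
$28 w 167 = 28 \cdot 4 \cdot 167 = 112 \cdot 167 = 18704$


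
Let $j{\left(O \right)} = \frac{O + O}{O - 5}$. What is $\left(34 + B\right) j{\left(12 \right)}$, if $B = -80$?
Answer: $- \frac{1104}{7} \approx -157.71$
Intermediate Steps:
$j{\left(O \right)} = \frac{2 O}{-5 + O}$
$\left(34 + B\right) j{\left(12 \right)} = \left(34 - 80\right) 2 \cdot 12 \frac{1}{-5 + 12} = - 46 \cdot 2 \cdot 12 \cdot \frac{1}{7} = \left(-46\right) \frac{24}{7} = - \frac{1104}{7}$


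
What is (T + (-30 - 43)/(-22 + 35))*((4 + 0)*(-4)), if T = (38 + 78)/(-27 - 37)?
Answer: 1545/13 ≈ 118.85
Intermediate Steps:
T = -29/16 (T = 116/(-64) = 116*(-1/64) = -29/16 ≈ -1.8125)
(T + (-30 - 43)/(-22 + 35))*((4 + 0)*(-4)) = (-29/16 + (-30 - 43)/(-22 + 35))*((4 + 0)*(-4)) = (-29/16 - 73/13)*(4*(-4)) = (-29/16 - 73*1/13)*(-16) = (-29/16 - 73/13)*(-16) = -1545/208*(-16) = 1545/13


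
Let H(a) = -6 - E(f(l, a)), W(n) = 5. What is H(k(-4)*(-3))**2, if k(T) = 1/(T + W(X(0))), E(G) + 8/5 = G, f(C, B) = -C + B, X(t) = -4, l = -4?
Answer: 729/25 ≈ 29.160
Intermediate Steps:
f(C, B) = B - C
E(G) = -8/5 + G
k(T) = 1/(5 + T) (k(T) = 1/(T + 5) = 1/(5 + T))
H(a) = -42/5 - a (H(a) = -6 - (-8/5 + (a - 1*(-4))) = -6 - (-8/5 + (a + 4)) = -6 - (-8/5 + (4 + a)) = -6 - (12/5 + a) = -6 + (-12/5 - a) = -42/5 - a)
H(k(-4)*(-3))**2 = (-42/5 - (-3)/(5 - 4))**2 = (-42/5 - (-3)/1)**2 = (-42/5 - (-3))**2 = (-42/5 - 1*(-3))**2 = (-42/5 + 3)**2 = (-27/5)**2 = 729/25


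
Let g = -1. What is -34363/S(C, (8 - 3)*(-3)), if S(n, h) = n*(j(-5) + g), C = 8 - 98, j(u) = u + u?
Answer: -34363/990 ≈ -34.710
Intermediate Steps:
j(u) = 2*u
C = -90
S(n, h) = -11*n (S(n, h) = n*(2*(-5) - 1) = n*(-10 - 1) = n*(-11) = -11*n)
-34363/S(C, (8 - 3)*(-3)) = -34363/((-11*(-90))) = -34363/990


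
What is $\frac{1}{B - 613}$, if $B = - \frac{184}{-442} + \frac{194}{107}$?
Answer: $- \frac{23647}{14442893} \approx -0.0016373$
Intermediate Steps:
$B = \frac{52718}{23647}$ ($B = \left(-184\right) \left(- \frac{1}{442}\right) + 194 \cdot \frac{1}{107} = \frac{92}{221} + \frac{194}{107} = \frac{52718}{23647} \approx 2.2294$)
$\frac{1}{B - 613} = \frac{1}{\frac{52718}{23647} - 613} = \frac{1}{- \frac{14442893}{23647}} = - \frac{23647}{14442893}$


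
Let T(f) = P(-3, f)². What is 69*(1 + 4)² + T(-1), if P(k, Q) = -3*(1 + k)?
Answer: 1761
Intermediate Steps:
P(k, Q) = -3 - 3*k
T(f) = 36 (T(f) = (-3 - 3*(-3))² = (-3 + 9)² = 6² = 36)
69*(1 + 4)² + T(-1) = 69*(1 + 4)² + 36 = 69*5² + 36 = 69*25 + 36 = 1725 + 36 = 1761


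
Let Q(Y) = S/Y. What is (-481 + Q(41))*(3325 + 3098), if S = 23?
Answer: -126520254/41 ≈ -3.0859e+6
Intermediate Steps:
Q(Y) = 23/Y
(-481 + Q(41))*(3325 + 3098) = (-481 + 23/41)*(3325 + 3098) = (-481 + 23*(1/41))*6423 = (-481 + 23/41)*6423 = -19698/41*6423 = -126520254/41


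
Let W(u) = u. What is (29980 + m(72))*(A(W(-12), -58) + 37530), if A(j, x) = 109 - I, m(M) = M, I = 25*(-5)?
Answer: 1134883728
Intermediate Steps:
I = -125
A(j, x) = 234 (A(j, x) = 109 - 1*(-125) = 109 + 125 = 234)
(29980 + m(72))*(A(W(-12), -58) + 37530) = (29980 + 72)*(234 + 37530) = 30052*37764 = 1134883728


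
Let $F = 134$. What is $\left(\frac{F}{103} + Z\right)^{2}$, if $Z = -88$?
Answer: $\frac{79744900}{10609} \approx 7516.7$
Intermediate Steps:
$\left(\frac{F}{103} + Z\right)^{2} = \left(\frac{134}{103} - 88\right)^{2} = \left(- \frac{8930}{103}\right)^{2} = \frac{79744900}{10609}$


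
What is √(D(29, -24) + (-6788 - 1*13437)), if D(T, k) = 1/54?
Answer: I*√6552894/18 ≈ 142.21*I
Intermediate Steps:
D(T, k) = 1/54
√(D(29, -24) + (-6788 - 1*13437)) = √(1/54 + (-6788 - 1*13437)) = √(1/54 + (-6788 - 13437)) = √(1/54 - 20225) = √(-1092149/54) = I*√6552894/18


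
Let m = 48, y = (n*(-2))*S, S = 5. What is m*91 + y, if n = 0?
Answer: 4368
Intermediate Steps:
y = 0 (y = (0*(-2))*5 = 0*5 = 0)
m*91 + y = 48*91 + 0 = 4368 + 0 = 4368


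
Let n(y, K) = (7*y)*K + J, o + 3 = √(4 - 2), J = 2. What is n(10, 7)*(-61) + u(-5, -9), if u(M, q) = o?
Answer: -30015 + √2 ≈ -30014.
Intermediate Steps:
o = -3 + √2 (o = -3 + √(4 - 2) = -3 + √2 ≈ -1.5858)
u(M, q) = -3 + √2
n(y, K) = 2 + 7*K*y (n(y, K) = (7*y)*K + 2 = 7*K*y + 2 = 2 + 7*K*y)
n(10, 7)*(-61) + u(-5, -9) = (2 + 7*7*10)*(-61) + (-3 + √2) = (2 + 490)*(-61) + (-3 + √2) = 492*(-61) + (-3 + √2) = -30012 + (-3 + √2) = -30015 + √2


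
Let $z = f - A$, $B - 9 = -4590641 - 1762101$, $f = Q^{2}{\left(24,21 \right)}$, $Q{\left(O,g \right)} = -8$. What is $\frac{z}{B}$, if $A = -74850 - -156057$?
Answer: $\frac{81143}{6352733} \approx 0.012773$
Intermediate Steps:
$A = 81207$ ($A = -74850 + 156057 = 81207$)
$f = 64$ ($f = \left(-8\right)^{2} = 64$)
$B = -6352733$ ($B = 9 - 6352742 = -6352733$)
$z = -81143$ ($z = 64 - 81207 = -81143$)
$\frac{z}{B} = - \frac{81143}{-6352733} = \left(-81143\right) \left(- \frac{1}{6352733}\right) = \frac{81143}{6352733}$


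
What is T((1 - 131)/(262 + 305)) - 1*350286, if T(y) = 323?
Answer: -349963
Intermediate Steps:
T((1 - 131)/(262 + 305)) - 1*350286 = 323 - 1*350286 = 323 - 350286 = -349963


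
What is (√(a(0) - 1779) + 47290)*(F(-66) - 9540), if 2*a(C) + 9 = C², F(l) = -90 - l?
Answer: -452281560 - 4782*I*√7134 ≈ -4.5228e+8 - 4.039e+5*I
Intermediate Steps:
a(C) = -9/2 + C²/2
(√(a(0) - 1779) + 47290)*(F(-66) - 9540) = (√((-9/2 + (½)*0²) - 1779) + 47290)*((-90 - 1*(-66)) - 9540) = (√((-9/2 + (½)*0) - 1779) + 47290)*((-90 + 66) - 9540) = (√((-9/2 + 0) - 1779) + 47290)*(-24 - 9540) = (√(-9/2 - 1779) + 47290)*(-9564) = (√(-3567/2) + 47290)*(-9564) = (I*√7134/2 + 47290)*(-9564) = (47290 + I*√7134/2)*(-9564) = -452281560 - 4782*I*√7134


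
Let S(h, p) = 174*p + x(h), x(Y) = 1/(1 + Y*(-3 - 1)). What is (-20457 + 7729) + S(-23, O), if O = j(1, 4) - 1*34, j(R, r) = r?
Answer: -1669163/93 ≈ -17948.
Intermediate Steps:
x(Y) = 1/(1 - 4*Y) (x(Y) = 1/(1 + Y*(-4)) = 1/(1 - 4*Y))
O = -30 (O = 4 - 1*34 = 4 - 34 = -30)
S(h, p) = -1/(-1 + 4*h) + 174*p (S(h, p) = 174*p - 1/(-1 + 4*h) = -1/(-1 + 4*h) + 174*p)
(-20457 + 7729) + S(-23, O) = (-20457 + 7729) + (-1 + 174*(-30)*(-1 + 4*(-23)))/(-1 + 4*(-23)) = -12728 + (-1 + 174*(-30)*(-1 - 92))/(-1 - 92) = -12728 + (-1 + 174*(-30)*(-93))/(-93) = -12728 - (-1 + 485460)/93 = -12728 - 1/93*485459 = -12728 - 485459/93 = -1669163/93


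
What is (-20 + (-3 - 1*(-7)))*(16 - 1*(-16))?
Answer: -512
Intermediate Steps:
(-20 + (-3 - 1*(-7)))*(16 - 1*(-16)) = (-20 + (-3 + 7))*(16 + 16) = (-20 + 4)*32 = -16*32 = -512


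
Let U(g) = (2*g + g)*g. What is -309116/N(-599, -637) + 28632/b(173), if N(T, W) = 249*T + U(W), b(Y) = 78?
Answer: 1273305481/3471507 ≈ 366.79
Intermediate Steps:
U(g) = 3*g**2 (U(g) = (3*g)*g = 3*g**2)
N(T, W) = 3*W**2 + 249*T (N(T, W) = 249*T + 3*W**2 = 3*W**2 + 249*T)
-309116/N(-599, -637) + 28632/b(173) = -309116/(3*(-637)**2 + 249*(-599)) + 28632/78 = -309116/(3*405769 - 149151) + 28632*(1/78) = -309116/(1217307 - 149151) + 4772/13 = -309116/1068156 + 4772/13 = -309116*1/1068156 + 4772/13 = -77279/267039 + 4772/13 = 1273305481/3471507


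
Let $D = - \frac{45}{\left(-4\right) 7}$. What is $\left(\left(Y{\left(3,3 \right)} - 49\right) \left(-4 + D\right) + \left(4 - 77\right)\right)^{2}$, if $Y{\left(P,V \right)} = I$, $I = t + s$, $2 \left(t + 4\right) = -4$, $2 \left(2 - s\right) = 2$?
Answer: $\frac{619369}{196} \approx 3160.0$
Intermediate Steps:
$s = 1$ ($s = 2 - 1 = 1$)
$t = -6$ ($t = -4 + \frac{1}{2} \left(-4\right) = -4 - 2 = -6$)
$I = -5$ ($I = -6 + 1 = -5$)
$Y{\left(P,V \right)} = -5$
$D = \frac{45}{28}$ ($D = - \frac{45}{-28} = \left(-45\right) \left(- \frac{1}{28}\right) = \frac{45}{28} \approx 1.6071$)
$\left(\left(Y{\left(3,3 \right)} - 49\right) \left(-4 + D\right) + \left(4 - 77\right)\right)^{2} = \left(\left(-5 - 49\right) \left(-4 + \frac{45}{28}\right) + \left(4 - 77\right)\right)^{2} = \left(\left(-54\right) \left(- \frac{67}{28}\right) - 73\right)^{2} = \left(\frac{1809}{14} - 73\right)^{2} = \left(\frac{787}{14}\right)^{2} = \frac{619369}{196}$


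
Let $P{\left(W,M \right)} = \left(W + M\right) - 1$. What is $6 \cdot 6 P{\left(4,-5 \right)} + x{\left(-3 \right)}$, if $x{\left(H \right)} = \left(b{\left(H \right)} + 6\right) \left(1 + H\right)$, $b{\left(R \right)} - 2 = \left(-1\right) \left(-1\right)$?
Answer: $-90$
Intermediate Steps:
$b{\left(R \right)} = 3$ ($b{\left(R \right)} = 2 - -1 = 2 + 1 = 3$)
$P{\left(W,M \right)} = -1 + M + W$ ($P{\left(W,M \right)} = \left(M + W\right) - 1 = -1 + M + W$)
$x{\left(H \right)} = 9 + 9 H$ ($x{\left(H \right)} = \left(3 + 6\right) \left(1 + H\right) = 9 \left(1 + H\right) = 9 + 9 H$)
$6 \cdot 6 P{\left(4,-5 \right)} + x{\left(-3 \right)} = 6 \cdot 6 \left(-1 - 5 + 4\right) + \left(9 + 9 \left(-3\right)\right) = 36 \left(-2\right) + \left(9 - 27\right) = -72 - 18 = -90$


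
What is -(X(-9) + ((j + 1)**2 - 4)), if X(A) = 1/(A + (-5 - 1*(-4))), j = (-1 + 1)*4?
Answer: 31/10 ≈ 3.1000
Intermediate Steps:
j = 0 (j = 0*4 = 0)
X(A) = 1/(-1 + A) (X(A) = 1/(A + (-5 + 4)) = 1/(A - 1) = 1/(-1 + A))
-(X(-9) + ((j + 1)**2 - 4)) = -(1/(-1 - 9) + ((0 + 1)**2 - 4)) = -(1/(-10) + (1**2 - 4)) = -(-1/10 + (1 - 4)) = -(-1/10 - 3) = -1*(-31/10) = 31/10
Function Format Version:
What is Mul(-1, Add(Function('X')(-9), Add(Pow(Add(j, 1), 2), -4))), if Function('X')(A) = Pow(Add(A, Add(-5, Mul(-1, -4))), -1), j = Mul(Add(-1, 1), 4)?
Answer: Rational(31, 10) ≈ 3.1000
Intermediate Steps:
j = 0 (j = Mul(0, 4) = 0)
Function('X')(A) = Pow(Add(-1, A), -1) (Function('X')(A) = Pow(Add(A, Add(-5, 4)), -1) = Pow(Add(A, -1), -1) = Pow(Add(-1, A), -1))
Mul(-1, Add(Function('X')(-9), Add(Pow(Add(j, 1), 2), -4))) = Mul(-1, Add(Pow(Add(-1, -9), -1), Add(Pow(Add(0, 1), 2), -4))) = Mul(-1, Add(Pow(-10, -1), Add(Pow(1, 2), -4))) = Mul(-1, Add(Rational(-1, 10), Add(1, -4))) = Mul(-1, Add(Rational(-1, 10), -3)) = Mul(-1, Rational(-31, 10)) = Rational(31, 10)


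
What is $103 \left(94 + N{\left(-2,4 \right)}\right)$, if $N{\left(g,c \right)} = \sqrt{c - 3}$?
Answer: $9785$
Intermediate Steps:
$N{\left(g,c \right)} = \sqrt{-3 + c}$
$103 \left(94 + N{\left(-2,4 \right)}\right) = 103 \left(94 + \sqrt{-3 + 4}\right) = 103 \left(94 + \sqrt{1}\right) = 103 \left(94 + 1\right) = 103 \cdot 95 = 9785$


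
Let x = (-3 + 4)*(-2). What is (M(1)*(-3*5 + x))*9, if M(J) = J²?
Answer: -153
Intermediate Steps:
x = -2 (x = 1*(-2) = -2)
(M(1)*(-3*5 + x))*9 = (1²*(-3*5 - 2))*9 = (1*(-15 - 2))*9 = (1*(-17))*9 = -17*9 = -153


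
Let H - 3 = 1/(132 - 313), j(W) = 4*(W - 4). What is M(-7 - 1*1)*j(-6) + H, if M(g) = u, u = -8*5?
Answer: 290142/181 ≈ 1603.0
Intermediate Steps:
j(W) = -16 + 4*W (j(W) = 4*(-4 + W) = -16 + 4*W)
u = -40
H = 542/181 (H = 3 + 1/(132 - 313) = 3 + 1/(-181) = 3 - 1/181 = 542/181 ≈ 2.9945)
M(g) = -40
M(-7 - 1*1)*j(-6) + H = -40*(-16 + 4*(-6)) + 542/181 = -40*(-16 - 24) + 542/181 = -40*(-40) + 542/181 = 1600 + 542/181 = 290142/181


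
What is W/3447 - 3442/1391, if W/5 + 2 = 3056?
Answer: 3125332/1598259 ≈ 1.9555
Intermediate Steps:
W = 15270 (W = -10 + 5*3056 = -10 + 15280 = 15270)
W/3447 - 3442/1391 = 15270/3447 - 3442/1391 = 15270*(1/3447) - 3442*1/1391 = 5090/1149 - 3442/1391 = 3125332/1598259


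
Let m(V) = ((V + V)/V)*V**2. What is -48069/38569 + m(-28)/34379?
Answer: -1592087959/1325963651 ≈ -1.2007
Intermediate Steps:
m(V) = 2*V**2 (m(V) = ((2*V)/V)*V**2 = 2*V**2)
-48069/38569 + m(-28)/34379 = -48069/38569 + (2*(-28)**2)/34379 = -48069*1/38569 + (2*784)*(1/34379) = -48069/38569 + 1568*(1/34379) = -48069/38569 + 1568/34379 = -1592087959/1325963651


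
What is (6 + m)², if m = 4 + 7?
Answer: 289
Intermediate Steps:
m = 11
(6 + m)² = (6 + 11)² = 17² = 289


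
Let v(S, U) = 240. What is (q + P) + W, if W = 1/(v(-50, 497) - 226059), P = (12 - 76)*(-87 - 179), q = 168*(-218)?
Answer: -4426052401/225819 ≈ -19600.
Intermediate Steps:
q = -36624
P = 17024 (P = -64*(-266) = 17024)
W = -1/225819 (W = 1/(240 - 226059) = 1/(-225819) = -1/225819 ≈ -4.4283e-6)
(q + P) + W = (-36624 + 17024) - 1/225819 = -19600 - 1/225819 = -4426052401/225819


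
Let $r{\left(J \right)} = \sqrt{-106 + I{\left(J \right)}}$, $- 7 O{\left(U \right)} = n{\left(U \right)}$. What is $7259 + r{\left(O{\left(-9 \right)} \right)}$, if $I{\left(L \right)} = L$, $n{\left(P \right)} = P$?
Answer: $7259 + \frac{i \sqrt{5131}}{7} \approx 7259.0 + 10.233 i$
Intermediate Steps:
$O{\left(U \right)} = - \frac{U}{7}$
$r{\left(J \right)} = \sqrt{-106 + J}$
$7259 + r{\left(O{\left(-9 \right)} \right)} = 7259 + \sqrt{-106 - - \frac{9}{7}} = 7259 + \sqrt{-106 + \frac{9}{7}} = 7259 + \sqrt{- \frac{733}{7}} = 7259 + \frac{i \sqrt{5131}}{7}$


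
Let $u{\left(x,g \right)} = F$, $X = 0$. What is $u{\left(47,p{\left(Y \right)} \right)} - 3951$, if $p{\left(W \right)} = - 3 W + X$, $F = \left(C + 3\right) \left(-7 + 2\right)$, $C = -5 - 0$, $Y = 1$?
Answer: $-3941$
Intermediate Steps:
$C = -5$ ($C = -5 + 0 = -5$)
$F = 10$ ($F = \left(-5 + 3\right) \left(-7 + 2\right) = \left(-2\right) \left(-5\right) = 10$)
$p{\left(W \right)} = - 3 W$ ($p{\left(W \right)} = - 3 W + 0 = - 3 W$)
$u{\left(x,g \right)} = 10$
$u{\left(47,p{\left(Y \right)} \right)} - 3951 = 10 - 3951 = -3941$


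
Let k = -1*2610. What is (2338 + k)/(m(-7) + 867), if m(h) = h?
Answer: -68/215 ≈ -0.31628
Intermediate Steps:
k = -2610
(2338 + k)/(m(-7) + 867) = (2338 - 2610)/(-7 + 867) = -272/860 = -272*1/860 = -68/215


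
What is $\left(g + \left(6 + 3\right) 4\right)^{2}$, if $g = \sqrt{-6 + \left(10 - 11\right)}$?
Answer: $\left(36 + i \sqrt{7}\right)^{2} \approx 1289.0 + 190.49 i$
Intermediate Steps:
$g = i \sqrt{7}$ ($g = \sqrt{-6 + \left(10 - 11\right)} = \sqrt{-6 - 1} = \sqrt{-7} = i \sqrt{7} \approx 2.6458 i$)
$\left(g + \left(6 + 3\right) 4\right)^{2} = \left(i \sqrt{7} + \left(6 + 3\right) 4\right)^{2} = \left(i \sqrt{7} + 9 \cdot 4\right)^{2} = \left(i \sqrt{7} + 36\right)^{2} = \left(36 + i \sqrt{7}\right)^{2}$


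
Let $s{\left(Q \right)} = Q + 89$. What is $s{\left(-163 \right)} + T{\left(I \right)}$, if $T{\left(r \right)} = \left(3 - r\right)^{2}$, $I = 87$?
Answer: $6982$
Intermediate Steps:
$s{\left(Q \right)} = 89 + Q$
$s{\left(-163 \right)} + T{\left(I \right)} = \left(89 - 163\right) + \left(-3 + 87\right)^{2} = -74 + 84^{2} = -74 + 7056 = 6982$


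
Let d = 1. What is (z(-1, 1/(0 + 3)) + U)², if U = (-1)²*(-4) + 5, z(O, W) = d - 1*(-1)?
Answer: 9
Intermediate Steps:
z(O, W) = 2 (z(O, W) = 1 - 1*(-1) = 1 + 1 = 2)
U = 1 (U = 1*(-4) + 5 = -4 + 5 = 1)
(z(-1, 1/(0 + 3)) + U)² = (2 + 1)² = 3² = 9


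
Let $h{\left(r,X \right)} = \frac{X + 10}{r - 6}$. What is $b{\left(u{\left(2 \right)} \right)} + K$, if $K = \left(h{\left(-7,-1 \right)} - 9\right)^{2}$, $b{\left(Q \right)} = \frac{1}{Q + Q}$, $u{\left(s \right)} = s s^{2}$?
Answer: $\frac{254185}{2704} \approx 94.003$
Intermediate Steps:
$u{\left(s \right)} = s^{3}$
$h{\left(r,X \right)} = \frac{10 + X}{-6 + r}$
$b{\left(Q \right)} = \frac{1}{2 Q}$
$K = \frac{15876}{169}$ ($K = \left(\frac{10 - 1}{-6 - 7} - 9\right)^{2} = \left(\frac{1}{-13} \cdot 9 - 9\right)^{2} = \left(\left(- \frac{1}{13}\right) 9 - 9\right)^{2} = \left(- \frac{9}{13} - 9\right)^{2} = \left(- \frac{126}{13}\right)^{2} = \frac{15876}{169} \approx 93.941$)
$b{\left(u{\left(2 \right)} \right)} + K = \frac{1}{2 \cdot 2^{3}} + \frac{15876}{169} = \frac{1}{2 \cdot 8} + \frac{15876}{169} = \frac{1}{2} \cdot \frac{1}{8} + \frac{15876}{169} = \frac{1}{16} + \frac{15876}{169} = \frac{254185}{2704}$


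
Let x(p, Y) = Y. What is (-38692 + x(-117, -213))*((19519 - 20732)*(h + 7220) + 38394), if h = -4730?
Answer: 116013776280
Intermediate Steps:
(-38692 + x(-117, -213))*((19519 - 20732)*(h + 7220) + 38394) = (-38692 - 213)*((19519 - 20732)*(-4730 + 7220) + 38394) = -38905*(-1213*2490 + 38394) = -38905*(-3020370 + 38394) = -38905*(-2981976) = 116013776280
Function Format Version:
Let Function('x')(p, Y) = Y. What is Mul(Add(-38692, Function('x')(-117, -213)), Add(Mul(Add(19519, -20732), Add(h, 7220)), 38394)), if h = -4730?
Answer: 116013776280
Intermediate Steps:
Mul(Add(-38692, Function('x')(-117, -213)), Add(Mul(Add(19519, -20732), Add(h, 7220)), 38394)) = Mul(Add(-38692, -213), Add(Mul(Add(19519, -20732), Add(-4730, 7220)), 38394)) = Mul(-38905, Add(Mul(-1213, 2490), 38394)) = Mul(-38905, Add(-3020370, 38394)) = Mul(-38905, -2981976) = 116013776280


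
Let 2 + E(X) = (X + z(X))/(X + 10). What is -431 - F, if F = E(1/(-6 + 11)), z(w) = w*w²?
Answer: -547001/1275 ≈ -429.02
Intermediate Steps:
z(w) = w³
E(X) = -2 + (X + X³)/(10 + X) (E(X) = -2 + (X + X³)/(X + 10) = -2 + (X + X³)/(10 + X))
F = -2524/1275 (F = (-20 + (1/(-6 + 11))³ - 1/(-6 + 11))/(10 + 1/(-6 + 11)) = (-20 + (1/5)³ - 1/5)/(10 + 1/5) = (-20 + (⅕)³ - 1*⅕)/(10 + ⅕) = (-20 + 1/125 - ⅕)/(51/5) = (5/51)*(-2524/125) = -2524/1275 ≈ -1.9796)
-431 - F = -431 - 1*(-2524/1275) = -431 + 2524/1275 = -547001/1275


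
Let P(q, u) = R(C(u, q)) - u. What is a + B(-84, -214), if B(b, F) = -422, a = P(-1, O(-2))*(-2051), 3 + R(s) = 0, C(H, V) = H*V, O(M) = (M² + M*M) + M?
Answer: 18037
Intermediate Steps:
O(M) = M + 2*M² (O(M) = (M² + M²) + M = 2*M² + M = M + 2*M²)
R(s) = -3 (R(s) = -3 + 0 = -3)
P(q, u) = -3 - u
a = 18459 (a = (-3 - (-2)*(1 + 2*(-2)))*(-2051) = (-3 - (-2)*(1 - 4))*(-2051) = (-3 - (-2)*(-3))*(-2051) = (-3 - 1*6)*(-2051) = (-3 - 6)*(-2051) = -9*(-2051) = 18459)
a + B(-84, -214) = 18459 - 422 = 18037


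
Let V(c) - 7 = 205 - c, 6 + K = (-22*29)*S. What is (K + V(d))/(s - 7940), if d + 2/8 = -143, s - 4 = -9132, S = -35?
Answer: -90717/68272 ≈ -1.3288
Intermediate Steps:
s = -9128 (s = 4 - 9132 = -9128)
d = -573/4 (d = -1/4 - 143 = -573/4 ≈ -143.25)
K = 22324 (K = -6 - 22*29*(-35) = -6 - 638*(-35) = -6 + 22330 = 22324)
V(c) = 212 - c (V(c) = 7 + (205 - c) = 212 - c)
(K + V(d))/(s - 7940) = (22324 + (212 - 1*(-573/4)))/(-9128 - 7940) = (22324 + (212 + 573/4))/(-17068) = (22324 + 1421/4)*(-1/17068) = (90717/4)*(-1/17068) = -90717/68272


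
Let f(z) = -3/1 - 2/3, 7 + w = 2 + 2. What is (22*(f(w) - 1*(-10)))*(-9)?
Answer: -1254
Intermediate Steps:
w = -3 (w = -7 + (2 + 2) = -7 + 4 = -3)
f(z) = -11/3 (f(z) = -3*1 - 2*⅓ = -3 - ⅔ = -11/3)
(22*(f(w) - 1*(-10)))*(-9) = (22*(-11/3 - 1*(-10)))*(-9) = (22*(-11/3 + 10))*(-9) = (22*(19/3))*(-9) = (418/3)*(-9) = -1254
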